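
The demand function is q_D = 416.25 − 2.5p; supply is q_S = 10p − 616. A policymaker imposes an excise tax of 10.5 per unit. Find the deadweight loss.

In inverse form: demand p = 166.5 − 0.4q, supply p = 61.6 + 0.1q.
Competitive equilibrium: 166.5 − 0.4q = 61.6 + 0.1q → q* = 209.8, p* = 82.58.
With the tax, the buyer price exceeds the seller price by 10.5: (166.5 − 0.4q) − (61.6 + 0.1q) = 10.5 → q' = 188.8.
Δq = 209.8 − 188.8 = 21; the wedge equals the tax, 10.5.
Deadweight loss = ½ × 21 × 10.5 = 110.25.

110.25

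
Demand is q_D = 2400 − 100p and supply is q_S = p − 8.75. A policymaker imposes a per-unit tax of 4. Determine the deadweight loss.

In inverse form: demand p = 24 − 0.01q, supply p = 8.75 + q.
Competitive equilibrium: 24 − 0.01q = 8.75 + q → q* = 15.099, p* = 23.849.
With the tax, the buyer price exceeds the seller price by 4: (24 − 0.01q) − (8.75 + q) = 4 → q' = 11.1386.
Δq = 15.099 − 11.1386 = 3.9604; the wedge equals the tax, 4.
The triangle = ½ × 3.9604 × 4 = 7.92.

7.92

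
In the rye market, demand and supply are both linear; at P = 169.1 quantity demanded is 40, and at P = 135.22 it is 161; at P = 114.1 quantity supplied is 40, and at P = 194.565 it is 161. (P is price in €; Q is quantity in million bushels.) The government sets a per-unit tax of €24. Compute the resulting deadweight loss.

€304.76 million

Demand slope = (135.22 − 169.1)/(161 − 40) = −0.28, so P = 180.3 − 0.28Q.
Supply slope = (194.565 − 114.1)/(161 − 40) = 0.665, so P = 87.5 + 0.665Q.
Competitive equilibrium: 180.3 − 0.28Q = 87.5 + 0.665Q → Q* = 98.2011, P* = 152.8037.
With the tax, the buyer price exceeds the seller price by 24: (180.3 − 0.28Q) − (87.5 + 0.665Q) = 24 → Q' = 72.8042.
ΔQ = 98.2011 − 72.8042 = 25.3969; the wedge equals the tax, 24.
Welfare loss = ½ × 25.3969 × 24 = €304.76 million.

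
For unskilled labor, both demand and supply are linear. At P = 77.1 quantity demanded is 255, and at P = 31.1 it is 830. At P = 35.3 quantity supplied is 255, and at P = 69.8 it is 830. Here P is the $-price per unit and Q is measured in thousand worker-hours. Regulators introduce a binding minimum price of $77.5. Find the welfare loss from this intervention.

$6450.89 thousand

Demand slope = (31.1 − 77.1)/(830 − 255) = −0.08, so P = 97.5 − 0.08Q.
Supply slope = (69.8 − 35.3)/(830 − 255) = 0.06, so P = 20 + 0.06Q.
Competitive equilibrium: 97.5 − 0.08Q = 20 + 0.06Q → Q* = 553.5714, P* = 53.2143.
At the floor P = 77.5, quantity demanded = (97.5 − 77.5)/0.08 = 250.
Sellers' marginal cost at Q' = 250: 20 + 0.06·250 = 35.
ΔQ = 553.5714 − 250 = 303.5714; wedge = 77.5 − 35 = 42.5.
Welfare loss = ½ × 303.5714 × 42.5 = $6450.89 thousand.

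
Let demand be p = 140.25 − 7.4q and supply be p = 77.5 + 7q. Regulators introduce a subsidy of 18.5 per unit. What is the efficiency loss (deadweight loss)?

11.88

Competitive equilibrium: 140.25 − 7.4q = 77.5 + 7q → q* = 4.3576, p* = 108.0035.
The subsidy lowers effective supply by 18.5: p = 59 + 7q.
New quantity: 140.25 − 7.4q = 59 + 7q → q' = 5.6424.
Overproduction Δq = 5.6424 − 4.3576 = 1.2848; wedge = subsidy = 18.5.
DWL = ½ × 1.2848 × 18.5 = 11.88.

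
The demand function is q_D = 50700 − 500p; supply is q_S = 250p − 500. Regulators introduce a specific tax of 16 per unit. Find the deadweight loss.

In inverse form: demand p = 101.4 − 0.002q, supply p = 2 + 0.004q.
Competitive equilibrium: 101.4 − 0.002q = 2 + 0.004q → q* = 16566.6667, p* = 68.2667.
With the tax, the buyer price exceeds the seller price by 16: (101.4 − 0.002q) − (2 + 0.004q) = 16 → q' = 13900.
Δq = 16566.6667 − 13900 = 2666.6667; the wedge equals the tax, 16.
The triangle = ½ × 2666.6667 × 16 = 21333.33.

21333.33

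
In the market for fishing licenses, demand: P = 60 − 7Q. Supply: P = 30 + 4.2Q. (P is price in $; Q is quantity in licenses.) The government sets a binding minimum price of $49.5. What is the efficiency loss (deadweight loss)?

Competitive equilibrium: 60 − 7Q = 30 + 4.2Q → Q* = 2.6786, P* = 41.25.
At the floor P = 49.5, quantity demanded = (60 − 49.5)/7 = 1.5.
Sellers' marginal cost at Q' = 1.5: 30 + 4.2·1.5 = 36.3.
ΔQ = 2.6786 − 1.5 = 1.1786; wedge = 49.5 − 36.3 = 13.2.
The triangle = ½ × 1.1786 × 13.2 = $7.78.

$7.78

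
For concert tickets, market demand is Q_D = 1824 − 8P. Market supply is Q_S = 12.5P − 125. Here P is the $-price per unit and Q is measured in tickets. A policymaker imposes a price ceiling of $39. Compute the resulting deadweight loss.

$50356.34

In inverse form: demand P = 228 − 0.125Q, supply P = 10 + 0.08Q.
Competitive equilibrium: 228 − 0.125Q = 10 + 0.08Q → Q* = 1063.41463, P* = 95.07317.
At the ceiling P = 39, quantity supplied = (39 − 10)/0.08 = 362.5.
Willingness to pay at Q' = 362.5: 228 − 0.125·362.5 = 182.6875.
ΔQ = 1063.41463 − 362.5 = 700.91463; wedge = 182.6875 − 39 = 143.6875.
Deadweight loss = ½ × 700.91463 × 143.6875 = $50356.34.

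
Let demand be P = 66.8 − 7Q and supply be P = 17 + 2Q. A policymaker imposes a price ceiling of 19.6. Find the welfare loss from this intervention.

Competitive equilibrium: 66.8 − 7Q = 17 + 2Q → Q* = 5.53333, P* = 28.06667.
At the ceiling P = 19.6, quantity supplied = (19.6 − 17)/2 = 1.3.
Willingness to pay at Q' = 1.3: 66.8 − 7·1.3 = 57.7.
ΔQ = 5.53333 − 1.3 = 4.23333; wedge = 57.7 − 19.6 = 38.1.
Welfare loss = ½ × 4.23333 × 38.1 = 80.645.

80.645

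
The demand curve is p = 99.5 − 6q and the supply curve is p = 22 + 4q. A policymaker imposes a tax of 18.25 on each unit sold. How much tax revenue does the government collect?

108.13

Competitive equilibrium: 99.5 − 6q = 22 + 4q → q* = 7.75, p* = 53.
With the tax, the buyer price exceeds the seller price by 18.25: (99.5 − 6q) − (22 + 4q) = 18.25 → q' = 5.925.
Tax revenue = 18.25 × 5.925 = 108.13.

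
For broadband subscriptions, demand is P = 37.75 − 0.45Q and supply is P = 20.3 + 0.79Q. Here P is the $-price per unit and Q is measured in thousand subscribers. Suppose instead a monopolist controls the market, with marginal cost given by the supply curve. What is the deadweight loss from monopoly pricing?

$8.71 thousand

Competitive equilibrium: 37.75 − 0.45Q = 20.3 + 0.79Q → Q* = 14.0726, P* = 31.4173.
Marginal revenue: MR = 37.75 − 0.9Q. Set MR = MC: 37.75 − 0.9Q = 20.3 + 0.79Q → Q_m = 10.3254.
Price P_m = 37.75 − 0.45·10.3254 = 33.1036; MC(Q_m) = 20.3 + 0.79·10.3254 = 28.4571.
Competitive Q* = 14.0726, so ΔQ = 3.7472; wedge = 33.1036 − 28.4571 = 4.6465.
Welfare loss = ½ × 3.7472 × 4.6465 = $8.71 thousand.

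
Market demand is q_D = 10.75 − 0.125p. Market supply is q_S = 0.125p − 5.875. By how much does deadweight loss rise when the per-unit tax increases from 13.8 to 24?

In inverse form: demand p = 86 − 8q, supply p = 47 + 8q.
Competitive equilibrium: 86 − 8q = 47 + 8q → q* = 2.4375, p* = 66.5.
For a per-unit tax t: Δq = t/16, so DWL = ½·t·(t/16) = t²/32.
At t = 13.8: DWL = 5.951. At t = 24: DWL = 18.
Increase = 18 − 5.951 = 12.05.

12.05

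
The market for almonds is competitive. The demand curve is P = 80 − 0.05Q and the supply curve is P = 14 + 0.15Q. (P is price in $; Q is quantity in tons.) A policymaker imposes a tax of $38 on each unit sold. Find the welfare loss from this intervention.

$3610

Competitive equilibrium: 80 − 0.05Q = 14 + 0.15Q → Q* = 330, P* = 63.5.
With the tax, the buyer price exceeds the seller price by 38: (80 − 0.05Q) − (14 + 0.15Q) = 38 → Q' = 140.
ΔQ = 330 − 140 = 190; the wedge equals the tax, 38.
DWL = ½ × 190 × 38 = $3610.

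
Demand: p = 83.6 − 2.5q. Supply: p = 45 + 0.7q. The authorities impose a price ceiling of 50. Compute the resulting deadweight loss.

38.72

Competitive equilibrium: 83.6 − 2.5q = 45 + 0.7q → q* = 12.0625, p* = 53.4438.
At the ceiling p = 50, quantity supplied = (50 − 45)/0.7 = 7.1429.
Willingness to pay at q' = 7.1429: 83.6 − 2.5·7.1429 = 65.7428.
Δq = 12.0625 − 7.1429 = 4.9196; wedge = 65.7428 − 50 = 15.7428.
Deadweight loss = ½ × 4.9196 × 15.7428 = 38.72.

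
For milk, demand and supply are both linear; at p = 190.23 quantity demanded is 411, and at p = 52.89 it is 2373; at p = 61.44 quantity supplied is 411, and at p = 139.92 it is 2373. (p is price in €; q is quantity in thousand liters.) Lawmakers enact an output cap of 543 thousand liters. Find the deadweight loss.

Demand slope = (52.89 − 190.23)/(2373 − 411) = −0.07, so p = 219 − 0.07q.
Supply slope = (139.92 − 61.44)/(2373 − 411) = 0.04, so p = 45 + 0.04q.
Competitive equilibrium: 219 − 0.07q = 45 + 0.04q → q* = 1581.8182, p* = 108.2727.
At q = 543: demand price = 219 − 0.07·543 = 180.99; supply price = 45 + 0.04·543 = 66.72.
Δq = 1581.8182 − 543 = 1038.8182; wedge = 180.99 − 66.72 = 114.27.
DWL = ½ × 1038.8182 × 114.27 = €59352.88 thousand.

€59352.88 thousand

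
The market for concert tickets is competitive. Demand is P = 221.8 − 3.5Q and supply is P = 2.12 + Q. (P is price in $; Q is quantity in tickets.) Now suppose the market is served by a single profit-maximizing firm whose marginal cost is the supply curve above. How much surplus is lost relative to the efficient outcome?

$1026.35

Competitive equilibrium: 221.8 − 3.5Q = 2.12 + Q → Q* = 48.8178, P* = 50.9378.
Marginal revenue: MR = 221.8 − 7Q. Set MR = MC: 221.8 − 7Q = 2.12 + Q → Q_m = 27.46.
Price P_m = 221.8 − 3.5·27.46 = 125.69; MC(Q_m) = 2.12 + 1·27.46 = 29.58.
Competitive Q* = 48.8178, so ΔQ = 21.3578; wedge = 125.69 − 29.58 = 96.11.
DWL = ½ × 21.3578 × 96.11 = $1026.35.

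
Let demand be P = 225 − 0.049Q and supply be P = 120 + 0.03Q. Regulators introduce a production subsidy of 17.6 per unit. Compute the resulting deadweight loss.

Competitive equilibrium: 225 − 0.049Q = 120 + 0.03Q → Q* = 1329.1139, P* = 159.8734.
The subsidy lowers effective supply by 17.6: P = 102.4 + 0.03Q.
New quantity: 225 − 0.049Q = 102.4 + 0.03Q → Q' = 1551.8987.
Overproduction ΔQ = 1551.8987 − 1329.1139 = 222.7848; wedge = subsidy = 17.6.
DWL = ½ × 222.7848 × 17.6 = 1960.51.

1960.51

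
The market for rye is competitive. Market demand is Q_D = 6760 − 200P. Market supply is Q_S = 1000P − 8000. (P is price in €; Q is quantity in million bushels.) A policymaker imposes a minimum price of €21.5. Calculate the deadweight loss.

€10156.80 million

In inverse form: demand P = 33.8 − 0.005Q, supply P = 8 + 0.001Q.
Competitive equilibrium: 33.8 − 0.005Q = 8 + 0.001Q → Q* = 4300, P* = 12.3.
At the floor P = 21.5, quantity demanded = (33.8 − 21.5)/0.005 = 2460.
Sellers' marginal cost at Q' = 2460: 8 + 0.001·2460 = 10.46.
ΔQ = 4300 − 2460 = 1840; wedge = 21.5 − 10.46 = 11.04.
DWL = ½ × 1840 × 11.04 = €10156.80 million.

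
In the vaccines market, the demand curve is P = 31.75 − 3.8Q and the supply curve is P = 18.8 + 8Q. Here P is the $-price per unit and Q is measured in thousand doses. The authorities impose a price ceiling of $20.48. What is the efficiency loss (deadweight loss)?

$4.65 thousand

Competitive equilibrium: 31.75 − 3.8Q = 18.8 + 8Q → Q* = 1.0975, P* = 27.5797.
At the ceiling P = 20.48, quantity supplied = (20.48 − 18.8)/8 = 0.21.
Willingness to pay at Q' = 0.21: 31.75 − 3.8·0.21 = 30.952.
ΔQ = 1.0975 − 0.21 = 0.8875; wedge = 30.952 − 20.48 = 10.472.
Welfare loss = ½ × 0.8875 × 10.472 = $4.65 thousand.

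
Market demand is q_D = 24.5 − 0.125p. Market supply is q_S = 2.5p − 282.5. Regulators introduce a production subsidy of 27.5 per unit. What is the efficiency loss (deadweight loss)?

45.01

In inverse form: demand p = 196 − 8q, supply p = 113 + 0.4q.
Competitive equilibrium: 196 − 8q = 113 + 0.4q → q* = 9.881, p* = 116.9524.
The subsidy lowers effective supply by 27.5: p = 85.5 + 0.4q.
New quantity: 196 − 8q = 85.5 + 0.4q → q' = 13.1548.
Overproduction Δq = 13.1548 − 9.881 = 3.2738; wedge = subsidy = 27.5.
The triangle = ½ × 3.2738 × 27.5 = 45.01.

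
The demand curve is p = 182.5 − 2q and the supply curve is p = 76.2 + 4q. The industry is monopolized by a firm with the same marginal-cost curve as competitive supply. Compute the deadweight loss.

Competitive equilibrium: 182.5 − 2q = 76.2 + 4q → q* = 17.7167, p* = 147.0667.
Marginal revenue: MR = 182.5 − 4q. Set MR = MC: 182.5 − 4q = 76.2 + 4q → q_m = 13.2875.
Price p_m = 182.5 − 2·13.2875 = 155.925; MC(q_m) = 76.2 + 4·13.2875 = 129.35.
Competitive q* = 17.7167, so Δq = 4.4292; wedge = 155.925 − 129.35 = 26.575.
Welfare loss = ½ × 4.4292 × 26.575 = 58.85.

58.85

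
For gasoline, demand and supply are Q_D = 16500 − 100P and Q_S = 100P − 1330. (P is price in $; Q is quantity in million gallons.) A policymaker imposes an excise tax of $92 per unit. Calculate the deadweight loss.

$211600 million

In inverse form: demand P = 165 − 0.01Q, supply P = 13.3 + 0.01Q.
Competitive equilibrium: 165 − 0.01Q = 13.3 + 0.01Q → Q* = 7585, P* = 89.15.
With the tax, the buyer price exceeds the seller price by 92: (165 − 0.01Q) − (13.3 + 0.01Q) = 92 → Q' = 2985.
ΔQ = 7585 − 2985 = 4600; the wedge equals the tax, 92.
Deadweight loss = ½ × 4600 × 92 = $211600 million.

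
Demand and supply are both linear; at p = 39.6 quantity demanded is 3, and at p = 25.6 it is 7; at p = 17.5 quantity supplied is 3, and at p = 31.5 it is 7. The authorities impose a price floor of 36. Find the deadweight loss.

Demand slope = (25.6 − 39.6)/(7 − 3) = −3.5, so p = 50.1 − 3.5q.
Supply slope = (31.5 − 17.5)/(7 − 3) = 3.5, so p = 7 + 3.5q.
Competitive equilibrium: 50.1 − 3.5q = 7 + 3.5q → q* = 6.1571, p* = 28.55.
At the floor p = 36, quantity demanded = (50.1 − 36)/3.5 = 4.0286.
Sellers' marginal cost at q' = 4.0286: 7 + 3.5·4.0286 = 21.1001.
Δq = 6.1571 − 4.0286 = 2.1285; wedge = 36 − 21.1001 = 14.8999.
The triangle = ½ × 2.1285 × 14.8999 = 15.86.

15.86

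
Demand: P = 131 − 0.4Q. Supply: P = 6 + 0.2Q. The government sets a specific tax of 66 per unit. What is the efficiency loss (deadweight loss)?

3630

Competitive equilibrium: 131 − 0.4Q = 6 + 0.2Q → Q* = 208.3333, P* = 47.6667.
With the tax, the buyer price exceeds the seller price by 66: (131 − 0.4Q) − (6 + 0.2Q) = 66 → Q' = 98.3333.
ΔQ = 208.3333 − 98.3333 = 110; the wedge equals the tax, 66.
Welfare loss = ½ × 110 × 66 = 3630.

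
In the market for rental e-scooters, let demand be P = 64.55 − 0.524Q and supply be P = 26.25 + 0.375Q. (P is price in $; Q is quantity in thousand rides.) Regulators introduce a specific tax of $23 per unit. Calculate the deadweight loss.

Competitive equilibrium: 64.55 − 0.524Q = 26.25 + 0.375Q → Q* = 42.6029, P* = 42.2261.
With the tax, the buyer price exceeds the seller price by 23: (64.55 − 0.524Q) − (26.25 + 0.375Q) = 23 → Q' = 17.0189.
ΔQ = 42.6029 − 17.0189 = 25.584; the wedge equals the tax, 23.
The triangle = ½ × 25.584 × 23 = $294.22 thousand.

$294.22 thousand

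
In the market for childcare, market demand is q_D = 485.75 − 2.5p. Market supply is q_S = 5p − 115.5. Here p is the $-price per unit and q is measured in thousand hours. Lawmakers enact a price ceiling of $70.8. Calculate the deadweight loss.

In inverse form: demand p = 194.3 − 0.4q, supply p = 23.1 + 0.2q.
Competitive equilibrium: 194.3 − 0.4q = 23.1 + 0.2q → q* = 285.3333, p* = 80.1667.
At the ceiling p = 70.8, quantity supplied = (70.8 − 23.1)/0.2 = 238.5.
Willingness to pay at q' = 238.5: 194.3 − 0.4·238.5 = 98.9.
Δq = 285.3333 − 238.5 = 46.8333; wedge = 98.9 − 70.8 = 28.1.
Deadweight loss = ½ × 46.8333 × 28.1 = $658.01 thousand.

$658.01 thousand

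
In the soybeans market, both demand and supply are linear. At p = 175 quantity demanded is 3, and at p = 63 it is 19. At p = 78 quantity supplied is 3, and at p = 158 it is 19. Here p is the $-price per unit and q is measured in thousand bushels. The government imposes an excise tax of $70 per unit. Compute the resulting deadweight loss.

$204.17 thousand

Demand slope = (63 − 175)/(19 − 3) = −7, so p = 196 − 7q.
Supply slope = (158 − 78)/(19 − 3) = 5, so p = 63 + 5q.
Competitive equilibrium: 196 − 7q = 63 + 5q → q* = 11.0833, p* = 118.4167.
With the tax, the buyer price exceeds the seller price by 70: (196 − 7q) − (63 + 5q) = 70 → q' = 5.25.
Δq = 11.0833 − 5.25 = 5.8333; the wedge equals the tax, 70.
Deadweight loss = ½ × 5.8333 × 70 = $204.17 thousand.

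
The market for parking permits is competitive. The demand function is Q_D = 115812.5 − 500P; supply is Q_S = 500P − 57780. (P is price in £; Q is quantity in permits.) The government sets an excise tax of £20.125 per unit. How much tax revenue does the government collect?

In inverse form: demand P = 231.625 − 0.002Q, supply P = 115.56 + 0.002Q.
Competitive equilibrium: 231.625 − 0.002Q = 115.56 + 0.002Q → Q* = 29016.25, P* = 173.5925.
With the tax, the buyer price exceeds the seller price by 20.125: (231.625 − 0.002Q) − (115.56 + 0.002Q) = 20.125 → Q' = 23985.
Tax revenue = 20.125 × 23985 = £482698.125.

£482698.125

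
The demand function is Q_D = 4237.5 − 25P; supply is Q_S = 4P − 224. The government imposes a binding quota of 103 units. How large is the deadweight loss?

In inverse form: demand P = 169.5 − 0.04Q, supply P = 56 + 0.25Q.
Competitive equilibrium: 169.5 − 0.04Q = 56 + 0.25Q → Q* = 391.3793, P* = 153.8448.
At Q = 103: demand price = 169.5 − 0.04·103 = 165.38; supply price = 56 + 0.25·103 = 81.75.
ΔQ = 391.3793 − 103 = 288.3793; wedge = 165.38 − 81.75 = 83.63.
Deadweight loss = ½ × 288.3793 × 83.63 = 12058.58.

12058.58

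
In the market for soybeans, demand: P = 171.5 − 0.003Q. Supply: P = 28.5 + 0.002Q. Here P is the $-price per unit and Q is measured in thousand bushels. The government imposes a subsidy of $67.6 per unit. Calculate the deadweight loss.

$456976 thousand

Competitive equilibrium: 171.5 − 0.003Q = 28.5 + 0.002Q → Q* = 28600, P* = 85.7.
The subsidy lowers effective supply by 67.6: P = 0.002Q − 39.1.
New quantity: 171.5 − 0.003Q = 0.002Q − 39.1 → Q' = 42120.
Overproduction ΔQ = 42120 − 28600 = 13520; wedge = subsidy = 67.6.
DWL = ½ × 13520 × 67.6 = $456976 thousand.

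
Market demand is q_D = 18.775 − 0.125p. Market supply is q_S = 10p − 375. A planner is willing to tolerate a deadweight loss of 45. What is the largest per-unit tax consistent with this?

27

In inverse form: demand p = 150.2 − 8q, supply p = 37.5 + 0.1q.
Competitive equilibrium: 150.2 − 8q = 37.5 + 0.1q → q* = 13.9136, p* = 38.8914.
A tax t gives Δq = t/8.1 and wedge t, so DWL = t²/16.2.
t²/16.2 = 45 → t² = 729 → t = 27.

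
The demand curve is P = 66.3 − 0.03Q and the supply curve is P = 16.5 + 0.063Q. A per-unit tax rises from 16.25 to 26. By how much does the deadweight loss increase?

2214.72

Competitive equilibrium: 66.3 − 0.03Q = 16.5 + 0.063Q → Q* = 535.4839, P* = 50.2355.
For a per-unit tax t: ΔQ = t/0.093, so DWL = ½·t·(t/0.093) = t²/0.186.
At t = 16.25: DWL = 1419.691. At t = 26: DWL = 3634.409.
Increase = 3634.409 − 1419.691 = 2214.72.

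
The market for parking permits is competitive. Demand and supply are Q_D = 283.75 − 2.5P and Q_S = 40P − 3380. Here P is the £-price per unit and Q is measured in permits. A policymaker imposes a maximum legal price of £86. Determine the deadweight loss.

In inverse form: demand P = 113.5 − 0.4Q, supply P = 84.5 + 0.025Q.
Competitive equilibrium: 113.5 − 0.4Q = 84.5 + 0.025Q → Q* = 68.2353, P* = 86.2059.
At the ceiling P = 86, quantity supplied = (86 − 84.5)/0.025 = 60.
Willingness to pay at Q' = 60: 113.5 − 0.4·60 = 89.5.
ΔQ = 68.2353 − 60 = 8.2353; wedge = 89.5 − 86 = 3.5.
Welfare loss = ½ × 8.2353 × 3.5 = £14.41.

£14.41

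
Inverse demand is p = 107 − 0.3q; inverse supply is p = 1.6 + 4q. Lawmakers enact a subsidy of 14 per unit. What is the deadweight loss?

22.79

Competitive equilibrium: 107 − 0.3q = 1.6 + 4q → q* = 24.5116, p* = 99.6465.
The subsidy lowers effective supply by 14: p = 4q − 12.4.
New quantity: 107 − 0.3q = 4q − 12.4 → q' = 27.7674.
Overproduction Δq = 27.7674 − 24.5116 = 3.2558; wedge = subsidy = 14.
The triangle = ½ × 3.2558 × 14 = 22.79.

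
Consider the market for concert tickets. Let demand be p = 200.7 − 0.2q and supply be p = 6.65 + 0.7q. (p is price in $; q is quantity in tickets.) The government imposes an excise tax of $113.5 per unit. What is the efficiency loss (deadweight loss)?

$7156.81

Competitive equilibrium: 200.7 − 0.2q = 6.65 + 0.7q → q* = 215.61111, p* = 157.57778.
With the tax, the buyer price exceeds the seller price by 113.5: (200.7 − 0.2q) − (6.65 + 0.7q) = 113.5 → q' = 89.5.
Δq = 215.61111 − 89.5 = 126.11111; the wedge equals the tax, 113.5.
The triangle = ½ × 126.11111 × 113.5 = $7156.81.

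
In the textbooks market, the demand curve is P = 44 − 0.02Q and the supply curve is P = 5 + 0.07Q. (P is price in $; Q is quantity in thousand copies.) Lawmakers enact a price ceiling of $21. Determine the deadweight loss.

$1886.73 thousand

Competitive equilibrium: 44 − 0.02Q = 5 + 0.07Q → Q* = 433.33333, P* = 35.33333.
At the ceiling P = 21, quantity supplied = (21 − 5)/0.07 = 228.57143.
Willingness to pay at Q' = 228.57143: 44 − 0.02·228.57143 = 39.42857.
ΔQ = 433.33333 − 228.57143 = 204.7619; wedge = 39.42857 − 21 = 18.42857.
Welfare loss = ½ × 204.7619 × 18.42857 = $1886.73 thousand.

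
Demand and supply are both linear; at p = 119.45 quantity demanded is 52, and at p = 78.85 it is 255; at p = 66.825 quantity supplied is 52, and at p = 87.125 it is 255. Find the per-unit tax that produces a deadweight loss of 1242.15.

27.3

Demand slope = (78.85 − 119.45)/(255 − 52) = −0.2, so p = 129.85 − 0.2q.
Supply slope = (87.125 − 66.825)/(255 − 52) = 0.1, so p = 61.625 + 0.1q.
Competitive equilibrium: 129.85 − 0.2q = 61.625 + 0.1q → q* = 227.4167, p* = 84.3667.
A tax t gives Δq = t/0.3 and wedge t, so DWL = t²/0.6.
t²/0.6 = 1242.15 → t² = 745.29 → t = 27.3.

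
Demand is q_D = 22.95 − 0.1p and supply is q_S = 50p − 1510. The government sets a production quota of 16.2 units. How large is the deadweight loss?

In inverse form: demand p = 229.5 − 10q, supply p = 30.2 + 0.02q.
Competitive equilibrium: 229.5 − 10q = 30.2 + 0.02q → q* = 19.8902, p* = 30.5978.
At q = 16.2: demand price = 229.5 − 10·16.2 = 67.5; supply price = 30.2 + 0.02·16.2 = 30.524.
Δq = 19.8902 − 16.2 = 3.6902; wedge = 67.5 − 30.524 = 36.976.
The triangle = ½ × 3.6902 × 36.976 = 68.22.

68.22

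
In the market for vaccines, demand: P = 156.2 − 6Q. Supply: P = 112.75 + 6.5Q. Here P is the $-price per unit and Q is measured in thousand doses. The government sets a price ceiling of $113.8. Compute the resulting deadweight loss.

Competitive equilibrium: 156.2 − 6Q = 112.75 + 6.5Q → Q* = 3.476, P* = 135.344.
At the ceiling P = 113.8, quantity supplied = (113.8 − 112.75)/6.5 = 0.1615.
Willingness to pay at Q' = 0.1615: 156.2 − 6·0.1615 = 155.231.
ΔQ = 3.476 − 0.1615 = 3.3145; wedge = 155.231 − 113.8 = 41.431.
The triangle = ½ × 3.3145 × 41.431 = $68.66 thousand.

$68.66 thousand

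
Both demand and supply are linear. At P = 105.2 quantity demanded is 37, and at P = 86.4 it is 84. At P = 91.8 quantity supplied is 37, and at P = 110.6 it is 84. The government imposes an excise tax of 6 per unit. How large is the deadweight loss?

22.50

Demand slope = (86.4 − 105.2)/(84 − 37) = −0.4, so P = 120 − 0.4Q.
Supply slope = (110.6 − 91.8)/(84 − 37) = 0.4, so P = 77 + 0.4Q.
Competitive equilibrium: 120 − 0.4Q = 77 + 0.4Q → Q* = 53.75, P* = 98.5.
With the tax, the buyer price exceeds the seller price by 6: (120 − 0.4Q) − (77 + 0.4Q) = 6 → Q' = 46.25.
ΔQ = 53.75 − 46.25 = 7.5; the wedge equals the tax, 6.
DWL = ½ × 7.5 × 6 = 22.50.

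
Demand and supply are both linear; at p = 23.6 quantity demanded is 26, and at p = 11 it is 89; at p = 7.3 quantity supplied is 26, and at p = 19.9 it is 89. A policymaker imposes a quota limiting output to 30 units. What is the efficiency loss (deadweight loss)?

Demand slope = (11 − 23.6)/(89 − 26) = −0.2, so p = 28.8 − 0.2q.
Supply slope = (19.9 − 7.3)/(89 − 26) = 0.2, so p = 2.1 + 0.2q.
Competitive equilibrium: 28.8 − 0.2q = 2.1 + 0.2q → q* = 66.75, p* = 15.45.
At q = 30: demand price = 28.8 − 0.2·30 = 22.8; supply price = 2.1 + 0.2·30 = 8.1.
Δq = 66.75 − 30 = 36.75; wedge = 22.8 − 8.1 = 14.7.
Welfare loss = ½ × 36.75 × 14.7 = 270.11.

270.11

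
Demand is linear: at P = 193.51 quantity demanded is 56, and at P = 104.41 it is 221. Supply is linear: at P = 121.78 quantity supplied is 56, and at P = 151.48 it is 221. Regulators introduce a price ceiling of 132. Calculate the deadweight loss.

660.92

Demand slope = (104.41 − 193.51)/(221 − 56) = −0.54, so P = 223.75 − 0.54Q.
Supply slope = (151.48 − 121.78)/(221 − 56) = 0.18, so P = 111.7 + 0.18Q.
Competitive equilibrium: 223.75 − 0.54Q = 111.7 + 0.18Q → Q* = 155.625, P* = 139.7125.
At the ceiling P = 132, quantity supplied = (132 − 111.7)/0.18 = 112.7778.
Willingness to pay at Q' = 112.7778: 223.75 − 0.54·112.7778 = 162.85.
ΔQ = 155.625 − 112.7778 = 42.8472; wedge = 162.85 − 132 = 30.85.
DWL = ½ × 42.8472 × 30.85 = 660.92.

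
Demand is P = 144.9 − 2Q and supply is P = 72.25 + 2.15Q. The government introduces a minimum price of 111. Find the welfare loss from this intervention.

Competitive equilibrium: 144.9 − 2Q = 72.25 + 2.15Q → Q* = 17.506, P* = 109.888.
At the floor P = 111, quantity demanded = (144.9 − 111)/2 = 16.95.
Sellers' marginal cost at Q' = 16.95: 72.25 + 2.15·16.95 = 108.6925.
ΔQ = 17.506 − 16.95 = 0.556; wedge = 111 − 108.6925 = 2.3075.
The triangle = ½ × 0.556 × 2.3075 = 0.64.

0.64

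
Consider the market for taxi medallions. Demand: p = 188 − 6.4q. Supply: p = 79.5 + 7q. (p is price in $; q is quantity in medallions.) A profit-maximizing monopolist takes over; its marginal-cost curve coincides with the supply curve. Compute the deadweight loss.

Competitive equilibrium: 188 − 6.4q = 79.5 + 7q → q* = 8.097, p* = 136.1791.
Marginal revenue: MR = 188 − 12.8q. Set MR = MC: 188 − 12.8q = 79.5 + 7q → q_m = 5.4798.
Price p_m = 188 − 6.4·5.4798 = 152.9293; MC(q_m) = 79.5 + 7·5.4798 = 117.8586.
Competitive q* = 8.097, so Δq = 2.6172; wedge = 152.9293 − 117.8586 = 35.0707.
Deadweight loss = ½ × 2.6172 × 35.0707 = $45.89.

$45.89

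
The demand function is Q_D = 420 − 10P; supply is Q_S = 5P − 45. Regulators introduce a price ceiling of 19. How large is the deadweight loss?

In inverse form: demand P = 42 − 0.1Q, supply P = 9 + 0.2Q.
Competitive equilibrium: 42 − 0.1Q = 9 + 0.2Q → Q* = 110, P* = 31.
At the ceiling P = 19, quantity supplied = (19 − 9)/0.2 = 50.
Willingness to pay at Q' = 50: 42 − 0.1·50 = 37.
ΔQ = 110 − 50 = 60; wedge = 37 − 19 = 18.
Welfare loss = ½ × 60 × 18 = 540.

540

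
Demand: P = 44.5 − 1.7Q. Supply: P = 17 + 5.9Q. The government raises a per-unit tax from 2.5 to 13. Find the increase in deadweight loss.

Competitive equilibrium: 44.5 − 1.7Q = 17 + 5.9Q → Q* = 3.6184, P* = 38.3487.
For a per-unit tax t: ΔQ = t/7.6, so DWL = ½·t·(t/7.6) = t²/15.2.
At t = 2.5: DWL = 0.411. At t = 13: DWL = 11.118.
Increase = 11.118 − 0.411 = 10.71.

10.71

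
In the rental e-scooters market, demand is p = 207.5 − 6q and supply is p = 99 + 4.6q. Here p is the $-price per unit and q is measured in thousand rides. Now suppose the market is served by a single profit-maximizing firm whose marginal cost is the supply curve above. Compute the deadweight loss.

Competitive equilibrium: 207.5 − 6q = 99 + 4.6q → q* = 10.2358, p* = 146.0849.
Marginal revenue: MR = 207.5 − 12q. Set MR = MC: 207.5 − 12q = 99 + 4.6q → q_m = 6.5361.
Price p_m = 207.5 − 6·6.5361 = 168.2834; MC(q_m) = 99 + 4.6·6.5361 = 129.0661.
Competitive q* = 10.2358, so Δq = 3.6997; wedge = 168.2834 − 129.0661 = 39.2173.
DWL = ½ × 3.6997 × 39.2173 = $72.55 thousand.

$72.55 thousand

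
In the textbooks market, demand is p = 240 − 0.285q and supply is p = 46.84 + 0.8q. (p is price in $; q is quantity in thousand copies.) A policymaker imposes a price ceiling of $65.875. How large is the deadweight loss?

Competitive equilibrium: 240 − 0.285q = 46.84 + 0.8q → q* = 178.0276, p* = 189.2621.
At the ceiling p = 65.875, quantity supplied = (65.875 − 46.84)/0.8 = 23.7938.
Willingness to pay at q' = 23.7938: 240 − 0.285·23.7938 = 233.2188.
Δq = 178.0276 − 23.7938 = 154.2338; wedge = 233.2188 − 65.875 = 167.3438.
Welfare loss = ½ × 154.2338 × 167.3438 = $12905.04 thousand.

$12905.04 thousand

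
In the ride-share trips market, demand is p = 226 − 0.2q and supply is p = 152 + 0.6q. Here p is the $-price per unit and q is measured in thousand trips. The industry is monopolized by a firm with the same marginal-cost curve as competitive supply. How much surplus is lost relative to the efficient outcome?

Competitive equilibrium: 226 − 0.2q = 152 + 0.6q → q* = 92.5, p* = 207.5.
Marginal revenue: MR = 226 − 0.4q. Set MR = MC: 226 − 0.4q = 152 + 0.6q → q_m = 74.
Price p_m = 226 − 0.2·74 = 211.2; MC(q_m) = 152 + 0.6·74 = 196.4.
Competitive q* = 92.5, so Δq = 18.5; wedge = 211.2 − 196.4 = 14.8.
DWL = ½ × 18.5 × 14.8 = $136.90 thousand.

$136.90 thousand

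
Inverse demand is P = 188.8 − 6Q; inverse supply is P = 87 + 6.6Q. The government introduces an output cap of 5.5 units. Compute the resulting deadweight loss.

41.91

Competitive equilibrium: 188.8 − 6Q = 87 + 6.6Q → Q* = 8.07937, P* = 140.32381.
At Q = 5.5: demand price = 188.8 − 6·5.5 = 155.8; supply price = 87 + 6.6·5.5 = 123.3.
ΔQ = 8.07937 − 5.5 = 2.57937; wedge = 155.8 − 123.3 = 32.5.
DWL = ½ × 2.57937 × 32.5 = 41.91.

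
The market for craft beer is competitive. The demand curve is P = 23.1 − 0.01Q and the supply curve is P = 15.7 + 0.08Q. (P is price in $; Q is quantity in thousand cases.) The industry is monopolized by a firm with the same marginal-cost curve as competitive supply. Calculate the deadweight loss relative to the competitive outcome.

$3.04 thousand

Competitive equilibrium: 23.1 − 0.01Q = 15.7 + 0.08Q → Q* = 82.2222, P* = 22.2778.
Marginal revenue: MR = 23.1 − 0.02Q. Set MR = MC: 23.1 − 0.02Q = 15.7 + 0.08Q → Q_m = 74.
Price P_m = 23.1 − 0.01·74 = 22.36; MC(Q_m) = 15.7 + 0.08·74 = 21.62.
Competitive Q* = 82.2222, so ΔQ = 8.2222; wedge = 22.36 − 21.62 = 0.74.
DWL = ½ × 8.2222 × 0.74 = $3.04 thousand.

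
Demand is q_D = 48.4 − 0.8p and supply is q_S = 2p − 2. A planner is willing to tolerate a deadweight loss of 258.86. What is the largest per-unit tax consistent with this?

In inverse form: demand p = 60.5 − 1.25q, supply p = 1 + 0.5q.
Competitive equilibrium: 60.5 − 1.25q = 1 + 0.5q → q* = 34, p* = 18.
A tax t gives Δq = t/1.75 and wedge t, so DWL = t²/3.5.
t²/3.5 = 258.86 → t² = 906.01 → t = 30.1.

30.1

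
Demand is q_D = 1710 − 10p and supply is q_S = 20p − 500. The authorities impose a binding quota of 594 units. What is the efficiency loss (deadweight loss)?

10792.03

In inverse form: demand p = 171 − 0.1q, supply p = 25 + 0.05q.
Competitive equilibrium: 171 − 0.1q = 25 + 0.05q → q* = 973.3333, p* = 73.6667.
At q = 594: demand price = 171 − 0.1·594 = 111.6; supply price = 25 + 0.05·594 = 54.7.
Δq = 973.3333 − 594 = 379.3333; wedge = 111.6 − 54.7 = 56.9.
Deadweight loss = ½ × 379.3333 × 56.9 = 10792.03.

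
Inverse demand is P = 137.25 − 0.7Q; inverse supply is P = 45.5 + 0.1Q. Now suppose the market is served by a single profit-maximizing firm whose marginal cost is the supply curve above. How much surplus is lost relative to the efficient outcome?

Competitive equilibrium: 137.25 − 0.7Q = 45.5 + 0.1Q → Q* = 114.6875, P* = 56.9688.
Marginal revenue: MR = 137.25 − 1.4Q. Set MR = MC: 137.25 − 1.4Q = 45.5 + 0.1Q → Q_m = 61.1667.
Price P_m = 137.25 − 0.7·61.1667 = 94.4333; MC(Q_m) = 45.5 + 0.1·61.1667 = 51.6167.
Competitive Q* = 114.6875, so ΔQ = 53.5208; wedge = 94.4333 − 51.6167 = 42.8166.
DWL = ½ × 53.5208 × 42.8166 = 1145.79.

1145.79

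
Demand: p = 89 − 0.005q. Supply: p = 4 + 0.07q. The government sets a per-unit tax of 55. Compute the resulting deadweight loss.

20166.67

Competitive equilibrium: 89 − 0.005q = 4 + 0.07q → q* = 1133.3333, p* = 83.3333.
With the tax, the buyer price exceeds the seller price by 55: (89 − 0.005q) − (4 + 0.07q) = 55 → q' = 400.
Δq = 1133.3333 − 400 = 733.3333; the wedge equals the tax, 55.
The triangle = ½ × 733.3333 × 55 = 20166.67.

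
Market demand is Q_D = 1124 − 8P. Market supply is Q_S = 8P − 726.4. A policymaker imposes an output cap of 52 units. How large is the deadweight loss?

In inverse form: demand P = 140.5 − 0.125Q, supply P = 90.8 + 0.125Q.
Competitive equilibrium: 140.5 − 0.125Q = 90.8 + 0.125Q → Q* = 198.8, P* = 115.65.
At Q = 52: demand price = 140.5 − 0.125·52 = 134; supply price = 90.8 + 0.125·52 = 97.3.
ΔQ = 198.8 − 52 = 146.8; wedge = 134 − 97.3 = 36.7.
DWL = ½ × 146.8 × 36.7 = 2693.78.

2693.78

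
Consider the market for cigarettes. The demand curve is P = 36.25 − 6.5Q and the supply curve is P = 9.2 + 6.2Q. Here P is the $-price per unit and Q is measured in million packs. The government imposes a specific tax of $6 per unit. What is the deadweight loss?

$1.42 million

Competitive equilibrium: 36.25 − 6.5Q = 9.2 + 6.2Q → Q* = 2.1299, P* = 22.4055.
With the tax, the buyer price exceeds the seller price by 6: (36.25 − 6.5Q) − (9.2 + 6.2Q) = 6 → Q' = 1.6575.
ΔQ = 2.1299 − 1.6575 = 0.4724; the wedge equals the tax, 6.
DWL = ½ × 0.4724 × 6 = $1.42 million.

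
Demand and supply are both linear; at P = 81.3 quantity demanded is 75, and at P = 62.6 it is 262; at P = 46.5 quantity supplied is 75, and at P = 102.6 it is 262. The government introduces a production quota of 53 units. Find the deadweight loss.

Demand slope = (62.6 − 81.3)/(262 − 75) = −0.1, so P = 88.8 − 0.1Q.
Supply slope = (102.6 − 46.5)/(262 − 75) = 0.3, so P = 24 + 0.3Q.
Competitive equilibrium: 88.8 − 0.1Q = 24 + 0.3Q → Q* = 162, P* = 72.6.
At Q = 53: demand price = 88.8 − 0.1·53 = 83.5; supply price = 24 + 0.3·53 = 39.9.
ΔQ = 162 − 53 = 109; wedge = 83.5 − 39.9 = 43.6.
Deadweight loss = ½ × 109 × 43.6 = 2376.20.

2376.20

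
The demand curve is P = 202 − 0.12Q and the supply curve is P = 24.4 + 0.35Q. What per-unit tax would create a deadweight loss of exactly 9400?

Competitive equilibrium: 202 − 0.12Q = 24.4 + 0.35Q → Q* = 377.8723, P* = 156.6553.
A tax t gives ΔQ = t/0.47 and wedge t, so DWL = t²/0.94.
t²/0.94 = 9400 → t² = 8836 → t = 94.

94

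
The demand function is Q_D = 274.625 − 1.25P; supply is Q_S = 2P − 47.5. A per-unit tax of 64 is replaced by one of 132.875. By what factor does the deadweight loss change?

4.310

In inverse form: demand P = 219.7 − 0.8Q, supply P = 23.75 + 0.5Q.
Competitive equilibrium: 219.7 − 0.8Q = 23.75 + 0.5Q → Q* = 150.7308, P* = 99.1154.
For a per-unit tax t: ΔQ = t/1.3, so DWL = ½·t·(t/1.3) = t²/2.6.
At t = 64: DWL = 1575.385. At t = 132.875: DWL = 6790.679.
Ratio = (132.875/64)² = 4.310.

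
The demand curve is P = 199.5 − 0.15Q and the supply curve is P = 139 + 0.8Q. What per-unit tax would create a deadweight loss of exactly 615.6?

Competitive equilibrium: 199.5 − 0.15Q = 139 + 0.8Q → Q* = 63.6842, P* = 189.9474.
A tax t gives ΔQ = t/0.95 and wedge t, so DWL = t²/1.9.
t²/1.9 = 615.6 → t² = 1169.64 → t = 34.2.

34.2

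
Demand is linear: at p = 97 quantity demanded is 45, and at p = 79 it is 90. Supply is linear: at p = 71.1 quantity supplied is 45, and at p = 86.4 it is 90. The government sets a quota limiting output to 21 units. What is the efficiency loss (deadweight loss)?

1287.97

Demand slope = (79 − 97)/(90 − 45) = −0.4, so p = 115 − 0.4q.
Supply slope = (86.4 − 71.1)/(90 − 45) = 0.34, so p = 55.8 + 0.34q.
Competitive equilibrium: 115 − 0.4q = 55.8 + 0.34q → q* = 80, p* = 83.
At q = 21: demand price = 115 − 0.4·21 = 106.6; supply price = 55.8 + 0.34·21 = 62.94.
Δq = 80 − 21 = 59; wedge = 106.6 − 62.94 = 43.66.
Deadweight loss = ½ × 59 × 43.66 = 1287.97.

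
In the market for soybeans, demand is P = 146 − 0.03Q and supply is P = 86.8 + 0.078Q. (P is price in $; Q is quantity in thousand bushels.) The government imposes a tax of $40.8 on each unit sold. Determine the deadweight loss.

Competitive equilibrium: 146 − 0.03Q = 86.8 + 0.078Q → Q* = 548.1481, P* = 129.5556.
With the tax, the buyer price exceeds the seller price by 40.8: (146 − 0.03Q) − (86.8 + 0.078Q) = 40.8 → Q' = 170.3704.
ΔQ = 548.1481 − 170.3704 = 377.7777; the wedge equals the tax, 40.8.
Deadweight loss = ½ × 377.7777 × 40.8 = $7706.67 thousand.

$7706.67 thousand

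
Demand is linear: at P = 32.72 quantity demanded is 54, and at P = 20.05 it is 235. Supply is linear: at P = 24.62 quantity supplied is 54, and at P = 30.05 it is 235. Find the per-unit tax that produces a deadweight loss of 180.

6

Demand slope = (20.05 − 32.72)/(235 − 54) = −0.07, so P = 36.5 − 0.07Q.
Supply slope = (30.05 − 24.62)/(235 − 54) = 0.03, so P = 23 + 0.03Q.
Competitive equilibrium: 36.5 − 0.07Q = 23 + 0.03Q → Q* = 135, P* = 27.05.
A tax t gives ΔQ = t/0.1 and wedge t, so DWL = t²/0.2.
t²/0.2 = 180 → t² = 36 → t = 6.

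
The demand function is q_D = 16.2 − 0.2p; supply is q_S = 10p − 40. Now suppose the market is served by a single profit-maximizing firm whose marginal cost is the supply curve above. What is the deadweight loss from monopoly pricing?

142.46

In inverse form: demand p = 81 − 5q, supply p = 4 + 0.1q.
Competitive equilibrium: 81 − 5q = 4 + 0.1q → q* = 15.09804, p* = 5.5098.
Marginal revenue: MR = 81 − 10q. Set MR = MC: 81 − 10q = 4 + 0.1q → q_m = 7.62376.
Price p_m = 81 − 5·7.62376 = 42.8812; MC(q_m) = 4 + 0.1·7.62376 = 4.76238.
Competitive q* = 15.09804, so Δq = 7.47428; wedge = 42.8812 − 4.76238 = 38.11882.
Welfare loss = ½ × 7.47428 × 38.11882 = 142.46.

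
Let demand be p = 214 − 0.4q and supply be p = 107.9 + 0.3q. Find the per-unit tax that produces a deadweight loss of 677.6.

30.8

Competitive equilibrium: 214 − 0.4q = 107.9 + 0.3q → q* = 151.5714, p* = 153.3714.
A tax t gives Δq = t/0.7 and wedge t, so DWL = t²/1.4.
t²/1.4 = 677.6 → t² = 948.64 → t = 30.8.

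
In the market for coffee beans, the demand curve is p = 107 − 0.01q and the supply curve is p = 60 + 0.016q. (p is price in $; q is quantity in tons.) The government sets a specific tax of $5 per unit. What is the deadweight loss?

$480.77

Competitive equilibrium: 107 − 0.01q = 60 + 0.016q → q* = 1807.6923, p* = 88.9231.
With the tax, the buyer price exceeds the seller price by 5: (107 − 0.01q) − (60 + 0.016q) = 5 → q' = 1615.3846.
Δq = 1807.6923 − 1615.3846 = 192.3077; the wedge equals the tax, 5.
The triangle = ½ × 192.3077 × 5 = $480.77.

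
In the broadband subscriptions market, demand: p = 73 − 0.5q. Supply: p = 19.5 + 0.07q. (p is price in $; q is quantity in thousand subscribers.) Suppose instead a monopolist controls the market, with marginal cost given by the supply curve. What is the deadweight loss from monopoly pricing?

$548.25 thousand

Competitive equilibrium: 73 − 0.5q = 19.5 + 0.07q → q* = 93.8596, p* = 26.0702.
Marginal revenue: MR = 73 − q. Set MR = MC: 73 − q = 19.5 + 0.07q → q_m = 50.
Price p_m = 73 − 0.5·50 = 48; MC(q_m) = 19.5 + 0.07·50 = 23.
Competitive q* = 93.8596, so Δq = 43.8596; wedge = 48 − 23 = 25.
Welfare loss = ½ × 43.8596 × 25 = $548.25 thousand.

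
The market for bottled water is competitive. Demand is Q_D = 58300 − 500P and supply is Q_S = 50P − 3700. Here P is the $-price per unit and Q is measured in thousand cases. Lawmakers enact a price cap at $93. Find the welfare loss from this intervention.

In inverse form: demand P = 116.6 − 0.002Q, supply P = 74 + 0.02Q.
Competitive equilibrium: 116.6 − 0.002Q = 74 + 0.02Q → Q* = 1936.3636, P* = 112.7273.
At the ceiling P = 93, quantity supplied = (93 − 74)/0.02 = 950.
Willingness to pay at Q' = 950: 116.6 − 0.002·950 = 114.7.
ΔQ = 1936.3636 − 950 = 986.3636; wedge = 114.7 − 93 = 21.7.
Welfare loss = ½ × 986.3636 × 21.7 = $10702.05 thousand.

$10702.05 thousand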